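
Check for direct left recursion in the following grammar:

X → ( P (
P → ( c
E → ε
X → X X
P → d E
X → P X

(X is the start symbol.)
Yes, X is left-recursive

Direct left recursion occurs when N → N α for some non-terminal N (the right-hand side begins with the left-hand side itself).

X → ( P (: starts with '('
P → ( c: starts with '('
E → ε: starts with ε
X → X X: LEFT RECURSIVE (starts with X)
P → d E: starts with d
X → P X: starts with P

The grammar has direct left recursion on: X.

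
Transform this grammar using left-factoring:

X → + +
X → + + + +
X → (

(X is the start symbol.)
Left-factoring transforms A → αβ₁ | αβ₂ into A → αA' and A' → β₁ | β₂
(α is the longest common prefix among the alternatives). Repeat until
no nonterminal has two alternatives with a common prefix.

Round 1: X has alternatives sharing prefix '+ +'. Introduce X': X → + + X'
  Add: X' → ε
  Add: X' → + +

No remaining common prefixes — done.

Resulting grammar:
X → + + X'
X' → ε
X' → + +
X → (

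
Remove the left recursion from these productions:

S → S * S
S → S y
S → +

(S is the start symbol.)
S → + S'
S' → * S S'
S' → y S'
S' → ε

S is directly left-recursive. The standard transformation for
  A → A α₁ | ... | A α_m | β₁ | ... | β_n
is
  A  → β₁ A' | ... | β_n A'
  A' → α₁ A' | ... | α_m A' | ε

S → + becomes S → + S'
S → S * S becomes S' → * S S'
S → S y becomes S' → y S'
Add S' → ε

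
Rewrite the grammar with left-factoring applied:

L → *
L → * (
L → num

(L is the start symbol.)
Left-factoring transforms A → αβ₁ | αβ₂ into A → αA' and A' → β₁ | β₂
(α is the longest common prefix among the alternatives). Repeat until
no nonterminal has two alternatives with a common prefix.

Round 1: L has alternatives sharing prefix '*'. Introduce L': L → * L'
  Add: L' → ε
  Add: L' → (

No remaining common prefixes — done.

Resulting grammar:
L → * L'
L' → ε
L' → (
L → num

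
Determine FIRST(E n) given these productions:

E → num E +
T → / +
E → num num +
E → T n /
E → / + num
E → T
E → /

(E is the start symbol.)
{ '/', 'num' }

FIRST sets of the non-terminals involved (from the grammar, by fixed-point iteration):
  FIRST(E) = { '/', 'num' }

To compute FIRST(E n), process the symbols left to right:
Symbol E is a non-terminal. Add FIRST(E) \ {ε} = { '/', 'num' }
E is not nullable (ε ∉ FIRST(E)), so stop here.
FIRST(E n) = { '/', 'num' }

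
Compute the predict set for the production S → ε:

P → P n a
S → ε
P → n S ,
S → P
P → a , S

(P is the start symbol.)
{ $, ',', 'n' }

PREDICT(S → ε) = (FIRST(RHS) \ {ε}) ∪ (FOLLOW(S) if ε ∈ FIRST(RHS), i.e. RHS ⇒* ε)
The right-hand side is ε (FIRST(ε) = { ε }), so the predict set is FOLLOW(S) = { $, ',', 'n' }
PREDICT(S → ε) = { $, ',', 'n' }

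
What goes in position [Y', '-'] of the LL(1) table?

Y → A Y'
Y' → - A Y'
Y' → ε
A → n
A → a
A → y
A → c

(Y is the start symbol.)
Y' → - A Y'

To find M[Y', '-'], we find productions for Y' where '-' is in the predict set (PREDICT(N → α) = (FIRST(α) \ {ε}) ∪ (FOLLOW(N) if α ⇒* ε)).

Relevant sets:
  FOLLOW(Y') = { $ }

Y' → - A Y': PREDICT = { '-' }
  '-' is in predict set, so this production goes in M[Y', '-']
Y' → ε: PREDICT = { $ }

M[Y', '-'] = Y' → - A Y'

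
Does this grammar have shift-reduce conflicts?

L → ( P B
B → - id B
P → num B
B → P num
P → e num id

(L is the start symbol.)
No shift-reduce conflicts

Augment with L' → L and build the canonical LR(0) collection (I0 = CLOSURE({[L' → . L]}), then GOTO on every symbol after a dot until no new states appear). It has 15 states:
  I0: { [L → . ( P B], [L' → . L] }  — shift
  I1: { [L → ( . P B], [P → . e num id], [P → . num B] }  — shift
  I2: { [L' → L .] }  — accept
  I3: { [B → . - id B], [B → . P num], [L → ( P . B], [P → . e num id], [P → . num B] }  — shift
  I4: { [P → e . num id] }  — shift
  I5: { [B → . - id B], [B → . P num], [P → . e num id], [P → . num B], [P → num . B] }  — shift
  I6: { [B → - . id B] }  — shift
  I7: { [P → num B .] }  — reduce
  I8: { [B → P . num] }  — shift
  I9: { [B → P num .] }  — reduce
  I10: { [B → - id . B], [B → . - id B], [B → . P num], [P → . e num id], [P → . num B] }  — shift
  I11: { [B → - id B .] }  — reduce
  I12: { [P → e num . id] }  — shift
  I13: { [P → e num id .] }  — reduce
  I14: { [L → ( P B .] }  — reduce

No state contains both a complete item and a shift item.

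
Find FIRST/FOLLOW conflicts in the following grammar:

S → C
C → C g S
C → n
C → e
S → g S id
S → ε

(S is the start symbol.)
Nullable non-terminals: S.
FIRST sets used below: FIRST(C) = { 'e', 'n' }

S: nullable alternative(s) S → ε; FOLLOW(S) = { $, 'g', 'id' }
  S → C: FIRST \ {ε} = { 'e', 'n' } — disjoint from FOLLOW(S)
  S → g S id: FIRST \ {ε} = { 'g' } — overlaps FOLLOW(S) on { 'g' }: CONFLICT
  S → ε: FIRST \ {ε} = { } — this is the only nullable alternative, skip

C has no nullable alternative, so no FIRST/FOLLOW check is needed there.

So the grammar has 1 FIRST/FOLLOW conflict (marked CONFLICT above).

Answer: Yes. S → g S id with FOLLOW(S) on { 'g' }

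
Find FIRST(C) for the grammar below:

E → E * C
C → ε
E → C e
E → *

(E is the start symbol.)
{ ε }

To compute FIRST(C), examine every production with C on the left-hand side, reading each right-hand side left to right until a non-nullable symbol is reached.

From C → ε:
  - ε-production, so ε ∈ FIRST(C)

Collecting: FIRST(C) = { ε }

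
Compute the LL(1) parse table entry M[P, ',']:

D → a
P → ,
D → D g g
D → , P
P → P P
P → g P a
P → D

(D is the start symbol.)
To find M[P, ','], we find productions for P where ',' is in the predict set (PREDICT(N → α) = (FIRST(α) \ {ε}) ∪ (FOLLOW(N) if α ⇒* ε)).

Relevant sets:
  FIRST(P) = { ',', 'a', 'g' }
  FIRST(D) = { ',', 'a' }

P → ,: PREDICT = { ',' }
  ',' is in predict set, so this production goes in M[P, ',']
P → P P: PREDICT = { ',', 'a', 'g' }
  ',' is in predict set, so this production goes in M[P, ',']
P → g P a: PREDICT = { 'g' }
P → D: PREDICT = { ',', 'a' }
  ',' is in predict set, so this production goes in M[P, ',']

M[P, ','] = P → ,, P → P P, P → D  (a multiply-defined cell — the grammar is not LL(1))

Answer: P → ,, P → P P, P → D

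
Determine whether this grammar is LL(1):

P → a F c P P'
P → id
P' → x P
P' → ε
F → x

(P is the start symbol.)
A grammar is LL(1) if for each non-terminal N with multiple productions, the predict sets of those productions are pairwise disjoint, where PREDICT(N → α) = (FIRST(α) \ {ε}) ∪ (FOLLOW(N) if α ⇒* ε).

Relevant sets:
  FOLLOW(P') = { $, 'x' }

For P:
  PREDICT(P → a F c P P') = { 'a' }
  PREDICT(P → id) = { 'id' }
For P':
  PREDICT(P' → x P) = { 'x' }
  PREDICT(P' → ε) = { $, 'x' }
F has a single production, so nothing to check there.

Conflict found: Predict set conflict for P': { 'x' }
The grammar is NOT LL(1).

Answer: No. Predict set conflict for P': { 'x' }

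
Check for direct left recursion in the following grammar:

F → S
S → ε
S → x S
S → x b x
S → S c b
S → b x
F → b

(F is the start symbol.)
Yes, S is left-recursive

F → S: starts with S
S → ε: starts with ε
S → x S: starts with x
S → x b x: starts with x
S → S c b: LEFT RECURSIVE (starts with S)
S → b x: starts with b
F → b: starts with b

The grammar has direct left recursion on: S.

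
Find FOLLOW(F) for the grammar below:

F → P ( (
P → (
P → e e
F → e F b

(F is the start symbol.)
{ $, 'b' }

To compute FOLLOW(F), find every occurrence of F on a right-hand side N → α F β: add FIRST(β) \ {ε}, and if β is empty or nullable also add FOLLOW(N). Iterate to a fixed point.

F is the start symbol, so $ ∈ FOLLOW(F).
In F → e F b: F is followed by b, add FIRST(b) \ {ε} = { 'b' }

Taking the union: FOLLOW(F) = { $, 'b' }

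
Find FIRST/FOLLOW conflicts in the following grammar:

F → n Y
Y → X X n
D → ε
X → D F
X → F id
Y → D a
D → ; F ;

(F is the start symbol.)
No FIRST/FOLLOW conflicts.

A FIRST/FOLLOW conflict occurs when a non-terminal N has a nullable alternative N → β (β ⇒* ε) and another alternative N → α with FIRST(α) ∩ FOLLOW(N) ≠ ∅: on such a lookahead the parser cannot decide between expanding α and letting N vanish via β.

Nullable non-terminals: D.

D: nullable alternative(s) D → ε; FOLLOW(D) = { 'a', 'n' }
  D → ε: FIRST \ {ε} = { } — this is the only nullable alternative, skip
  D → ; F ;: FIRST \ {ε} = { ';' } — disjoint from FOLLOW(D)

F, X, Y have no nullable alternative, so no FIRST/FOLLOW check is needed there.

No FIRST/FOLLOW conflicts found.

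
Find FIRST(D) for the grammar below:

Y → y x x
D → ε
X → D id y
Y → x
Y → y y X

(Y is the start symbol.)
To compute FIRST(D), examine every production with D on the left-hand side, reading each right-hand side left to right until a non-nullable symbol is reached.

From D → ε:
  - ε-production, so ε ∈ FIRST(D)

Collecting: FIRST(D) = { ε }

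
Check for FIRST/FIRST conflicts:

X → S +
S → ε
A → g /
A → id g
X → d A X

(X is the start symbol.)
A FIRST/FIRST conflict occurs when two productions N → α and N → β for the same non-terminal have FIRST(α) ∩ FIRST(β) ≠ ∅ (with ε ∈ FIRST of a nullable right-hand side, so two nullable alternatives also conflict).

FIRST sets of the non-terminals at (or reachable through a nullable prefix from) the front of some alternative:
  FIRST(S) = { ε }

Productions for X:
  X → S +: FIRST = { '+' }
  X → d A X: FIRST = { 'd' }
Productions for A:
  A → g /: FIRST = { 'g' }
  A → id g: FIRST = { 'id' }
S has only one production, so no FIRST/FIRST conflict is possible there.

All alternatives of each non-terminal have pairwise disjoint FIRST sets.

Answer: No FIRST/FIRST conflicts.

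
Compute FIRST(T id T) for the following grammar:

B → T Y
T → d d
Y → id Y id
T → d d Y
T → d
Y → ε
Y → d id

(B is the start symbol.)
FIRST sets of the non-terminals involved (from the grammar, by fixed-point iteration):
  FIRST(T) = { 'd' }

To compute FIRST(T id T), process the symbols left to right:
Symbol T is a non-terminal. Add FIRST(T) \ {ε} = { 'd' }
T is not nullable (ε ∉ FIRST(T)), so stop here.
FIRST(T id T) = { 'd' }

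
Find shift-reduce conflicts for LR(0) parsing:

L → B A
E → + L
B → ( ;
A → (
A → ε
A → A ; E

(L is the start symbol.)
Augment with L' → L and build the canonical LR(0) collection (I0 = CLOSURE({[L' → . L]}), then GOTO on every symbol after a dot until no new states appear). It has 11 states:
  I0: { [B → . ( ;], [L → . B A], [L' → . L] }  — shift
  I1: { [B → ( . ;] }  — shift
  I2: { [A → . (], [A → . A ; E], [A → .], [L → B . A] }  — shift, reduce
  I3: { [L' → L .] }  — accept
  I4: { [A → ( .] }  — reduce
  I5: { [A → A . ; E], [L → B A .] }  — shift, reduce
  I6: { [A → A ; . E], [E → . + L] }  — shift
  I7: { [B → . ( ;], [E → + . L], [L → . B A] }  — shift
  I8: { [A → A ; E .] }  — reduce
  I9: { [E → + L .] }  — reduce
  I10: { [B → ( ; .] }  — reduce

I2 contains reduce item [A → .] and shift item [A → . (] — shift-reduce conflict.
I5 contains reduce item [L → B A .] and shift item [A → A . ; E] — shift-reduce conflict.

Answer: Yes — I2: [A → .] vs [A → . (]; I5: [L → B A .] vs [A → A . ; E]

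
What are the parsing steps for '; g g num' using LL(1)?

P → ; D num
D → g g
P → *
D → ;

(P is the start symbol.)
LL(1) parsing maintains a stack (initially the start symbol over $) and the input. At each step: if the stack top is a terminal, match it against the current input token; if it is a non-terminal N, replace it with the RHS of M[N, lookahead] (the unique production whose predict set contains the lookahead).

Stack is shown with the top on the left.

Stack      Input        Action
------------------------------
P $        ; g g num $  output P → ; D num
; D num $  ; g g num $  match ';'
D num $    g g num $    output D → g g
g g num $  g g num $    match 'g'
g num $    g num $      match 'g'
num $      num $        match 'num'
$          $            accept

The string is accepted.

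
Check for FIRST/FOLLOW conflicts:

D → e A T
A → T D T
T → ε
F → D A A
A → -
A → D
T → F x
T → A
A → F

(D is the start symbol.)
A FIRST/FOLLOW conflict occurs when a non-terminal N has a nullable alternative N → β (β ⇒* ε) and another alternative N → α with FIRST(α) ∩ FOLLOW(N) ≠ ∅: on such a lookahead the parser cannot decide between expanding α and letting N vanish via β.

Nullable non-terminals: T.
FIRST sets used below: FIRST(F) = { 'e' }, FIRST(A) = { '-', 'e' }

T: nullable alternative(s) T → ε; FOLLOW(T) = { $, '-', 'e', 'x' }
  T → ε: FIRST \ {ε} = { } — this is the only nullable alternative, skip
  T → F x: FIRST \ {ε} = { 'e' } — overlaps FOLLOW(T) on { 'e' }: CONFLICT
  T → A: FIRST \ {ε} = { '-', 'e' } — overlaps FOLLOW(T) on { '-', 'e' }: CONFLICT

A, D, F have no nullable alternative, so no FIRST/FOLLOW check is needed there.

So the grammar has 2 FIRST/FOLLOW conflicts (marked CONFLICT above).

Answer: Yes. T → F x with FOLLOW(T) on { 'e' }; T → A with FOLLOW(T) on { '-', 'e' }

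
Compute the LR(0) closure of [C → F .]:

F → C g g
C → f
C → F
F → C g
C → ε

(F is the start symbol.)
{ [C → F .] }

Start with: [C → F .]
The dot is at the end, so nothing is added.

CLOSURE = { [C → F .] }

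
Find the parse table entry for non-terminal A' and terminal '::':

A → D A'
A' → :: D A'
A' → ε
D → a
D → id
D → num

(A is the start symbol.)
A' → :: D A'

To find M[A', '::'], we find productions for A' where '::' is in the predict set (PREDICT(N → α) = (FIRST(α) \ {ε}) ∪ (FOLLOW(N) if α ⇒* ε)).

Relevant sets:
  FOLLOW(A') = { $ }

A' → :: D A': PREDICT = { '::' }
  '::' is in predict set, so this production goes in M[A', '::']
A' → ε: PREDICT = { $ }

M[A', '::'] = A' → :: D A'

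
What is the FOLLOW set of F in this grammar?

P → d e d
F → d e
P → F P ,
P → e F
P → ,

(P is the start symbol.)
{ $, ',', 'd', 'e' }

To compute FOLLOW(F), find every occurrence of F on a right-hand side N → α F β: add FIRST(β) \ {ε}, and if β is empty or nullable also add FOLLOW(N). Iterate to a fixed point.

In P → F P ,: F is followed by P ',', add FIRST(P ',') \ {ε} = { ',', 'd', 'e' }
In P → e F: F is at the end, add FOLLOW(P)

The FOLLOW sets referred to above (computed the same way, to a fixed point):
  FOLLOW(P) = { $, ',' }

Taking the union: FOLLOW(F) = { $, ',', 'd', 'e' }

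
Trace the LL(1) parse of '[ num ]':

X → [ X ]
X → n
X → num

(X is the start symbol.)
LL(1) parsing maintains a stack (initially the start symbol over $) and the input. At each step: if the stack top is a terminal, match it against the current input token; if it is a non-terminal N, replace it with the RHS of M[N, lookahead] (the unique production whose predict set contains the lookahead).

Stack is shown with the top on the left.

Stack    Input      Action
--------------------------
X $      [ num ] $  output X → [ X ]
[ X ] $  [ num ] $  match '['
X ] $    num ] $    output X → num
num ] $  num ] $    match 'num'
] $      ] $        match ']'
$        $          accept

The string is accepted.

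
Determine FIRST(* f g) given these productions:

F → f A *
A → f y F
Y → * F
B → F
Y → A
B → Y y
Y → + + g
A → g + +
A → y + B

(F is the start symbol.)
To compute FIRST(* f g), process the symbols left to right:
Symbol * is a terminal. Add '*' and stop.
FIRST(* f g) = { '*' }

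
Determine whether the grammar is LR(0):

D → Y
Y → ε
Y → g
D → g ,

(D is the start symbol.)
Augment with D' → D and build the canonical LR(0) collection (I0 = CLOSURE({[D' → . D]}), then GOTO on every symbol after a dot until no new states appear). It has 5 states:
  I0: { [D → . Y], [D → . g ,], [D' → . D], [Y → . g], [Y → .] }  — shift, reduce
  I1: { [D' → D .] }  — accept
  I2: { [D → Y .] }  — reduce
  I3: { [D → g . ,], [Y → g .] }  — shift, reduce
  I4: { [D → g , .] }  — reduce

Conflict in state I0:
  Shift-reduce conflict between [Y → .] and [D → . g ,]
So the grammar is NOT LR(0).

Answer: No. Shift-reduce conflict between [Y → .] and [D → . g ,]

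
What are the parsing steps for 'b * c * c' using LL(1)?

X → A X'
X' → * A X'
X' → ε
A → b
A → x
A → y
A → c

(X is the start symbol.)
LL(1) parsing maintains a stack (initially the start symbol over $) and the input. At each step: if the stack top is a terminal, match it against the current input token; if it is a non-terminal N, replace it with the RHS of M[N, lookahead] (the unique production whose predict set contains the lookahead).

Stack is shown with the top on the left.

Stack     Input        Action
-----------------------------
X $       b * c * c $  output X → A X'
A X' $    b * c * c $  output A → b
b X' $    b * c * c $  match 'b'
X' $      * c * c $    output X' → * A X'
* A X' $  * c * c $    match '*'
A X' $    c * c $      output A → c
c X' $    c * c $      match 'c'
X' $      * c $        output X' → * A X'
* A X' $  * c $        match '*'
A X' $    c $          output A → c
c X' $    c $          match 'c'
X' $      $            output X' → ε
$         $            accept

The string is accepted.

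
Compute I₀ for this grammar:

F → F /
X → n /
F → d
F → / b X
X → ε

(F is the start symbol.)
{ [F → . / b X], [F → . F /], [F → . d], [F' → . F] }

First, augment the grammar with F' → F
I₀ = CLOSURE({ [F' → . F] }):
  [F' → . F] has the dot before F: add [F → . F /], [F → . d], [F → . / b X]
No further items can be added.

I₀ = { [F → . / b X], [F → . F /], [F → . d], [F' → . F] }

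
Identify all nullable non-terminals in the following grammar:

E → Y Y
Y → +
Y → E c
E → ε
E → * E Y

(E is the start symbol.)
{ 'E' }

ε-productions: E → ε
So E is immediately nullable.
No further non-terminal can be added: every production for the remaining non-terminals contains a terminal or a non-nullable non-terminal.
Nullable = { 'E' }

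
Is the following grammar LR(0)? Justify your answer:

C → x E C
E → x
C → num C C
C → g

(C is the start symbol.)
Yes, the grammar is LR(0)

A grammar is LR(0) if no state in the canonical LR(0) collection has:
  - both a shift item (dot before a terminal) and a complete item (shift-reduce conflict), or
  - two or more complete items (reduce-reduce conflict; the accept item [C' → C .] counts as a complete item here).

Augment with C' → C and build the canonical LR(0) collection (I0 = CLOSURE({[C' → . C]}), then GOTO on every symbol after a dot until no new states appear). It has 10 states:
  I0: { [C → . g], [C → . num C C], [C → . x E C], [C' → . C] }  — shift
  I1: { [C' → C .] }  — accept
  I2: { [C → g .] }  — reduce
  I3: { [C → . g], [C → . num C C], [C → . x E C], [C → num . C C] }  — shift
  I4: { [C → x . E C], [E → . x] }  — shift
  I5: { [C → . g], [C → . num C C], [C → . x E C], [C → x E . C] }  — shift
  I6: { [E → x .] }  — reduce
  I7: { [C → x E C .] }  — reduce
  I8: { [C → . g], [C → . num C C], [C → . x E C], [C → num C . C] }  — shift
  I9: { [C → num C C .] }  — reduce

Every state is either a pure shift/goto state or contains exactly one complete item and nothing to shift — no conflicts. The grammar is LR(0).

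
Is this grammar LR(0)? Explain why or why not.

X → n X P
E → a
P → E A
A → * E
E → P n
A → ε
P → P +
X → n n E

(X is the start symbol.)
No. Shift-reduce conflict between [A → .] and [A → . * E]

A grammar is LR(0) if no state in the canonical LR(0) collection has:
  - both a shift item (dot before a terminal) and a complete item (shift-reduce conflict), or
  - two or more complete items (reduce-reduce conflict; the accept item [X' → X .] counts as a complete item here).

Augment with X' → X and build the canonical LR(0) collection (I0 = CLOSURE({[X' → . X]}), then GOTO on every symbol after a dot until no new states appear). It has 15 states:
  I0: { [X → . n X P], [X → . n n E], [X' → . X] }  — shift
  I1: { [X' → X .] }  — accept
  I2: { [X → . n X P], [X → . n n E], [X → n . X P], [X → n . n E] }  — shift
  I3: { [E → . P n], [E → . a], [P → . E A], [P → . P +], [X → n X . P] }  — shift
  I4: { [E → . P n], [E → . a], [P → . E A], [P → . P +], [X → . n X P], [X → . n n E], [X → n . X P], [X → n . n E], [X → n n . E] }  — shift
  I5: { [A → . * E], [A → .], [P → E . A], [X → n n E .] }  — shift, 2 reduces
  I6: { [E → P . n], [P → P . +] }  — shift
  I7: { [E → a .] }  — reduce
  I8: { [P → P + .] }  — reduce
  I9: { [E → P n .] }  — reduce
  I10: { [A → * . E], [E → . P n], [E → . a], [P → . E A], [P → . P +] }  — shift
  I11: { [P → E A .] }  — reduce
  I12: { [A → * E .], [A → . * E], [A → .], [P → E . A] }  — shift, 2 reduces
  I13: { [A → . * E], [A → .], [P → E . A] }  — shift, reduce
  I14: { [E → P . n], [P → P . +], [X → n X P .] }  — shift, reduce

Conflict in state I5:
  Shift-reduce conflict between [A → .] and [A → . * E]
So the grammar is NOT LR(0).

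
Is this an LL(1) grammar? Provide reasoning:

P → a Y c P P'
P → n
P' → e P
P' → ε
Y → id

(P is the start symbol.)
A grammar is LL(1) if for each non-terminal N with multiple productions, the predict sets of those productions are pairwise disjoint, where PREDICT(N → α) = (FIRST(α) \ {ε}) ∪ (FOLLOW(N) if α ⇒* ε).

Relevant sets:
  FOLLOW(P') = { $, 'e' }

For P:
  PREDICT(P → a Y c P P') = { 'a' }
  PREDICT(P → n) = { 'n' }
For P':
  PREDICT(P' → e P) = { 'e' }
  PREDICT(P' → ε) = { $, 'e' }
Y has a single production, so nothing to check there.

Conflict found: Predict set conflict for P': { 'e' }
The grammar is NOT LL(1).

Answer: No. Predict set conflict for P': { 'e' }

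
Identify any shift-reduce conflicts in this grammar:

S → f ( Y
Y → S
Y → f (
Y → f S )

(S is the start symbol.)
A shift-reduce conflict occurs when an LR(0) state has both:
  - a complete (reduce) item [A → α .] (dot at the end), and
  - a shift item [B → β . c γ] (dot before a terminal).

Augment with S' → S and build the canonical LR(0) collection (I0 = CLOSURE({[S' → . S]}), then GOTO on every symbol after a dot until no new states appear). It has 10 states:
  I0: { [S → . f ( Y], [S' → . S] }  — shift
  I1: { [S' → S .] }  — accept
  I2: { [S → f . ( Y] }  — shift
  I3: { [S → . f ( Y], [S → f ( . Y], [Y → . S], [Y → . f (], [Y → . f S )] }  — shift
  I4: { [Y → S .] }  — reduce
  I5: { [S → f ( Y .] }  — reduce
  I6: { [S → . f ( Y], [S → f . ( Y], [Y → f . (], [Y → f . S )] }  — shift
  I7: { [S → . f ( Y], [S → f ( . Y], [Y → . S], [Y → . f (], [Y → . f S )], [Y → f ( .] }  — shift, reduce
  I8: { [Y → f S . )] }  — shift
  I9: { [Y → f S ) .] }  — reduce

I7 contains reduce item [Y → f ( .] and shift items [S → . f ( Y], [Y → . f (], [Y → . f S )] — shift-reduce conflict.

Answer: Yes — I7: [Y → f ( .] vs [S → . f ( Y]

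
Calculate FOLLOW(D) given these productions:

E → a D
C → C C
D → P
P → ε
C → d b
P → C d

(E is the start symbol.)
{ $ }

In E → a D: D is at the end, add FOLLOW(E)

The FOLLOW sets referred to above (computed the same way, to a fixed point):
  FOLLOW(E) = { $ }

Taking the union: FOLLOW(D) = { $ }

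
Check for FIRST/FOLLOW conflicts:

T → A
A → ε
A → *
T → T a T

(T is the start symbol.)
A FIRST/FOLLOW conflict occurs when a non-terminal N has a nullable alternative N → β (β ⇒* ε) and another alternative N → α with FIRST(α) ∩ FOLLOW(N) ≠ ∅: on such a lookahead the parser cannot decide between expanding α and letting N vanish via β.

Nullable non-terminals: A, T.
FIRST sets used below: FIRST(A) = { '*', ε }, FIRST(T) = { '*', 'a', ε }

A: nullable alternative(s) A → ε; FOLLOW(A) = { $, 'a' }
  A → ε: FIRST \ {ε} = { } — this is the only nullable alternative, skip
  A → *: FIRST \ {ε} = { '*' } — disjoint from FOLLOW(A)

T: nullable alternative(s) T → A; FOLLOW(T) = { $, 'a' }
  T → A: FIRST \ {ε} = { '*' } — this is the only nullable alternative, skip
  T → T a T: FIRST \ {ε} = { '*', 'a' } — overlaps FOLLOW(T) on { 'a' }: CONFLICT

So the grammar has 1 FIRST/FOLLOW conflict (marked CONFLICT above).

Answer: Yes. T → T a T with FOLLOW(T) on { 'a' }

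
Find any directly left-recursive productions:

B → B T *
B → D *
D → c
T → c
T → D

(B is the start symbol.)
Yes, B is left-recursive

Direct left recursion occurs when N → N α for some non-terminal N (the right-hand side begins with the left-hand side itself).

B → B T *: LEFT RECURSIVE (starts with B)
B → D *: starts with D
D → c: starts with c
T → c: starts with c
T → D: starts with D

The grammar has direct left recursion on: B.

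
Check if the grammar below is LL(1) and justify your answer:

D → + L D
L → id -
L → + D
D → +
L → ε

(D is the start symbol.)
A grammar is LL(1) if for each non-terminal N with multiple productions, the predict sets of those productions are pairwise disjoint, where PREDICT(N → α) = (FIRST(α) \ {ε}) ∪ (FOLLOW(N) if α ⇒* ε).

Relevant sets:
  FOLLOW(L) = { '+' }

For D:
  PREDICT(D → '+' L D) = { '+' }
  PREDICT(D → '+') = { '+' }
For L:
  PREDICT(L → id '-') = { 'id' }
  PREDICT(L → '+' D) = { '+' }
  PREDICT(L → ε) = { '+' }

Conflict found: Predict set conflict for D: { '+' }
The grammar is NOT LL(1).

Answer: No. Predict set conflict for D: { '+' }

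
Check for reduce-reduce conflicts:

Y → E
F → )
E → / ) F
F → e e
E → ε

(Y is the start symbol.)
No reduce-reduce conflicts

Augment with Y' → Y and build the canonical LR(0) collection (I0 = CLOSURE({[Y' → . Y]}), then GOTO on every symbol after a dot until no new states appear). It has 9 states:
  I0: { [E → . / ) F], [E → .], [Y → . E], [Y' → . Y] }  — shift, reduce
  I1: { [E → / . ) F] }  — shift
  I2: { [Y → E .] }  — reduce
  I3: { [Y' → Y .] }  — accept
  I4: { [E → / ) . F], [F → . )], [F → . e e] }  — shift
  I5: { [F → ) .] }  — reduce
  I6: { [E → / ) F .] }  — reduce
  I7: { [F → e . e] }  — shift
  I8: { [F → e e .] }  — reduce

No state contains more than one complete item.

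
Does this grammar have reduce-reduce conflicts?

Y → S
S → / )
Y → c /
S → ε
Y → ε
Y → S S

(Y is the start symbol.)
A reduce-reduce conflict occurs when an LR(0) state has two complete items [A → α .] and [B → β .] — both call for a reduction, and with no lookahead the parser cannot choose between them.

Augment with Y' → Y and build the canonical LR(0) collection (I0 = CLOSURE({[Y' → . Y]}), then GOTO on every symbol after a dot until no new states appear). It has 8 states:
  I0: { [S → . / )], [S → .], [Y → . S S], [Y → . S], [Y → . c /], [Y → .], [Y' → . Y] }  — shift, 2 reduces
  I1: { [S → / . )] }  — shift
  I2: { [S → . / )], [S → .], [Y → S . S], [Y → S .] }  — shift, 2 reduces
  I3: { [Y' → Y .] }  — accept
  I4: { [Y → c . /] }  — shift
  I5: { [Y → c / .] }  — reduce
  I6: { [Y → S S .] }  — reduce
  I7: { [S → / ) .] }  — reduce

I0 contains complete items [S → .], [Y → .] — reduce-reduce conflict.
I2 contains complete items [S → .], [Y → S .] — reduce-reduce conflict.

Answer: Yes — I0: [S → .] vs [Y → .]; I2: [S → .] vs [Y → S .]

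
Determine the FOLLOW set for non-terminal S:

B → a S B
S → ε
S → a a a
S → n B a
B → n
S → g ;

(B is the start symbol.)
To compute FOLLOW(S), find every occurrence of S on a right-hand side N → α S β: add FIRST(β) \ {ε}, and if β is empty or nullable also add FOLLOW(N). Iterate to a fixed point.

In B → a S B: S is followed by B, add FIRST(B) \ {ε} = { 'a', 'n' }

Taking the union: FOLLOW(S) = { 'a', 'n' }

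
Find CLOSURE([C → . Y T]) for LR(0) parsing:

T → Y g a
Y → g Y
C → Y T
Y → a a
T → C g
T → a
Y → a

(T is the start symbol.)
{ [C → . Y T], [Y → . a a], [Y → . a], [Y → . g Y] }

To compute CLOSURE, for each item [A → α.Bβ] where B is a non-terminal, add [B → .γ] for all productions B → γ; repeat for the newly added items until nothing changes.

Start with: [C → . Y T]
  [C → . Y T] has the dot before Y: add [Y → . g Y], [Y → . a a], [Y → . a]
No further items can be added.

CLOSURE = { [C → . Y T], [Y → . a a], [Y → . a], [Y → . g Y] }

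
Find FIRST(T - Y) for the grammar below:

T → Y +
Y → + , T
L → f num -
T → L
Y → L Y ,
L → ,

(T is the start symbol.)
FIRST sets of the non-terminals involved (from the grammar, by fixed-point iteration):
  FIRST(T) = { '+', ',', 'f' }

To compute FIRST(T - Y), process the symbols left to right:
Symbol T is a non-terminal. Add FIRST(T) \ {ε} = { '+', ',', 'f' }
T is not nullable (ε ∉ FIRST(T)), so stop here.
FIRST(T - Y) = { '+', ',', 'f' }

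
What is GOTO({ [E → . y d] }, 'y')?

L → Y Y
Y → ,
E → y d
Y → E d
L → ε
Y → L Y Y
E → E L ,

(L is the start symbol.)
GOTO(I, 'y') = CLOSURE({ [A → αX.β] : [A → α.Xβ] ∈ I, X = 'y' })

Items with dot before 'y', with the dot advanced:
  [E → . y d] → [E → y . d]
Closure adds nothing (no advanced item has the dot before a non-terminal).

GOTO = { [E → y . d] }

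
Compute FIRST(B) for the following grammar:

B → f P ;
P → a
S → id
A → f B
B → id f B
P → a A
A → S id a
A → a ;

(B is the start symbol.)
{ 'f', 'id' }

To compute FIRST(B), examine every production with B on the left-hand side, reading each right-hand side left to right until a non-nullable symbol is reached.

From B → f P ;:
  - f is a terminal: add 'f' and stop
From B → id f B:
  - id is a terminal: add 'id' and stop

Collecting: FIRST(B) = { 'f', 'id' }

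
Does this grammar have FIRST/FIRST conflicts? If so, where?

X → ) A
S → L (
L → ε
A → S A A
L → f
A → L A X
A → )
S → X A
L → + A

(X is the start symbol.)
Yes. A → S A A / A → L A X on { '(', ')', '+', 'f' }; A → S A A / A → ')' on { ')' }; A → L A X / A → ')' on { ')' }

A FIRST/FIRST conflict occurs when two productions N → α and N → β for the same non-terminal have FIRST(α) ∩ FIRST(β) ≠ ∅ (with ε ∈ FIRST of a nullable right-hand side, so two nullable alternatives also conflict).

FIRST sets of the non-terminals at (or reachable through a nullable prefix from) the front of some alternative:
  FIRST(L) = { '+', 'f', ε }
  FIRST(X) = { ')' }
  FIRST(S) = { '(', ')', '+', 'f' }
  FIRST(A) = { '(', ')', '+', 'f' }

Productions for S:
  S → L (: FIRST = { '(', '+', 'f' }
  S → X A: FIRST = { ')' }
Productions for L:
  L → ε: FIRST = { ε }
  L → f: FIRST = { 'f' }
  L → + A: FIRST = { '+' }
Productions for A:
  A → S A A: FIRST = { '(', ')', '+', 'f' }
  A → L A X: FIRST = { '(', ')', '+', 'f' }
  A → ): FIRST = { ')' }
X has only one production, so no FIRST/FIRST conflict is possible there.

Conflict for A: A → S A A and A → L A X
  Overlap: { '(', ')', '+', 'f' }
Conflict for A: A → S A A and A → )
  Overlap: { ')' }
Conflict for A: A → L A X and A → )
  Overlap: { ')' }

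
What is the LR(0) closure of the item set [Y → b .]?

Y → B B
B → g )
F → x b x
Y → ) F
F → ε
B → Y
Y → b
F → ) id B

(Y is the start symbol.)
{ [Y → b .] }

Start with: [Y → b .]
The dot is at the end, so nothing is added.

CLOSURE = { [Y → b .] }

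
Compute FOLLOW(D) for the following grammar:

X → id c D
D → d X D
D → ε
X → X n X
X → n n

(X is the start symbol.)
{ $, 'd', 'n' }

In X → id c D: D is at the end, add FOLLOW(X)
In D → d X D: D is at the end; this adds FOLLOW(D) to itself — nothing new

The FOLLOW sets referred to above (computed the same way, to a fixed point):
  FOLLOW(X) = { $, 'd', 'n' }

Taking the union: FOLLOW(D) = { $, 'd', 'n' }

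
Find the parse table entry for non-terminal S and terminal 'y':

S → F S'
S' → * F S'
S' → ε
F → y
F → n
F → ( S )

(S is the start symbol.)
To find M[S, 'y'], we find productions for S where 'y' is in the predict set (PREDICT(N → α) = (FIRST(α) \ {ε}) ∪ (FOLLOW(N) if α ⇒* ε)).

Relevant sets:
  FIRST(F) = { '(', 'n', 'y' }

S → F S': PREDICT = { '(', 'n', 'y' }
  'y' is in predict set, so this production goes in M[S, 'y']

M[S, 'y'] = S → F S'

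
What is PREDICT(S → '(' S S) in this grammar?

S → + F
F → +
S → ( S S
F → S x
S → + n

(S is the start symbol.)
PREDICT(S → '(' S S) = (FIRST(RHS) \ {ε}) ∪ (FOLLOW(S) if ε ∈ FIRST(RHS), i.e. RHS ⇒* ε)
FIRST('(' S S) = { '(' }
ε ∉ FIRST('(' S S), so FOLLOW(S) is not added.
PREDICT(S → '(' S S) = { '(' }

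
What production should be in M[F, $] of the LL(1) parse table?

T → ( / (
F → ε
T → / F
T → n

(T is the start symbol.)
F → ε

To find M[F, $], we find productions for F where $ is in the predict set (PREDICT(N → α) = (FIRST(α) \ {ε}) ∪ (FOLLOW(N) if α ⇒* ε)).

Relevant sets:
  FOLLOW(F) = { $ }

F → ε: PREDICT = { $ }
  $ is in predict set, so this production goes in M[F, $]

M[F, $] = F → ε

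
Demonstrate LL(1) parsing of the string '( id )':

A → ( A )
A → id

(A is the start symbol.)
LL(1) parsing maintains a stack (initially the start symbol over $) and the input. At each step: if the stack top is a terminal, match it against the current input token; if it is a non-terminal N, replace it with the RHS of M[N, lookahead] (the unique production whose predict set contains the lookahead).

Stack is shown with the top on the left.

Stack    Input     Action
-------------------------
A $      ( id ) $  output A → ( A )
( A ) $  ( id ) $  match '('
A ) $    id ) $    output A → id
id ) $   id ) $    match 'id'
) $      ) $       match ')'
$        $         accept

The string is accepted.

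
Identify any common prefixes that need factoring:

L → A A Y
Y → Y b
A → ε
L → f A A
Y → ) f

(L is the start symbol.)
No, left-factoring is not needed

Left-factoring is needed when two productions for the same non-terminal
share a common prefix on the right-hand side.

Productions for L:
  L → A A Y
  L → f A A
Productions for Y:
  Y → Y b
  Y → ) f

No common prefixes found.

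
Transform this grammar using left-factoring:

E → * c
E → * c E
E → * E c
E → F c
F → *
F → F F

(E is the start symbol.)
E → * E'
E' → c E''
E'' → ε
E'' → E
E' → E c
E → F c
F → *
F → F F

Left-factoring transforms A → αβ₁ | αβ₂ into A → αA' and A' → β₁ | β₂
(α is the longest common prefix among the alternatives). Repeat until
no nonterminal has two alternatives with a common prefix.

Round 1: E has alternatives sharing prefix '*'. Introduce E': E → * E'
  Add: E' → c
  Add: E' → c E
  Add: E' → E c

Round 2: E' has alternatives sharing prefix 'c'. Introduce E'': E' → c E''
  Add: E'' → ε
  Add: E'' → E

No remaining common prefixes — done.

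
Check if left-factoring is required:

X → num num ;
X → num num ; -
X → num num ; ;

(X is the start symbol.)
Left-factoring is needed when two productions for the same non-terminal
share a common prefix on the right-hand side.

Productions for X:
  X → num num ;
  X → num num ; -
  X → num num ; ;

Found common prefix 'num num ;' in productions for X

Answer: Yes, X has productions with common prefix 'num num ;'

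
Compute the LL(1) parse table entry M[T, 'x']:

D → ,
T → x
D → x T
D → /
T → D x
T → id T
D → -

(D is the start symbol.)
To find M[T, 'x'], we find productions for T where 'x' is in the predict set (PREDICT(N → α) = (FIRST(α) \ {ε}) ∪ (FOLLOW(N) if α ⇒* ε)).

Relevant sets:
  FIRST(D) = { ',', '-', '/', 'x' }

T → x: PREDICT = { 'x' }
  'x' is in predict set, so this production goes in M[T, 'x']
T → D x: PREDICT = { ',', '-', '/', 'x' }
  'x' is in predict set, so this production goes in M[T, 'x']
T → id T: PREDICT = { 'id' }

M[T, 'x'] = T → x, T → D x  (a multiply-defined cell — the grammar is not LL(1))

Answer: T → x, T → D x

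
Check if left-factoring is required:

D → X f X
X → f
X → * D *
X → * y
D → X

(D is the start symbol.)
Yes, D has productions with common prefix 'X'; X has productions with common prefix '*'

Left-factoring is needed when two productions for the same non-terminal
share a common prefix on the right-hand side.

Productions for D:
  D → X f X
  D → X
Productions for X:
  X → f
  X → * D *
  X → * y

Found common prefix 'X' in productions for D
Found common prefix '*' in productions for X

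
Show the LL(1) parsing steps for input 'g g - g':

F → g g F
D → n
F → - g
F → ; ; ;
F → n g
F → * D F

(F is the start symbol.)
LL(1) parsing maintains a stack (initially the start symbol over $) and the input. At each step: if the stack top is a terminal, match it against the current input token; if it is a non-terminal N, replace it with the RHS of M[N, lookahead] (the unique production whose predict set contains the lookahead).

Stack is shown with the top on the left.

Stack    Input      Action
--------------------------
F $      g g - g $  output F → g g F
g g F $  g g - g $  match 'g'
g F $    g - g $    match 'g'
F $      - g $      output F → - g
- g $    - g $      match '-'
g $      g $        match 'g'
$        $          accept

The string is accepted.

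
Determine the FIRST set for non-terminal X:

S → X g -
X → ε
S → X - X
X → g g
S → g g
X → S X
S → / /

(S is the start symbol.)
{ '-', '/', 'g', ε }

To compute FIRST(X), examine every production with X on the left-hand side, reading each right-hand side left to right until a non-nullable symbol is reached.

FIRST sets of the other non-terminals involved (by the same procedure, iterated to a fixed point):
  FIRST(S) = { '-', '/', 'g' }

From X → ε:
  - ε-production, so ε ∈ FIRST(X)
From X → g g:
  - g is a terminal: add 'g' and stop
From X → S X:
  - S is a non-terminal: add FIRST(S) \ {ε} = { '-', '/', 'g' }
    S is not nullable, so stop

Collecting: FIRST(X) = { '-', '/', 'g', ε }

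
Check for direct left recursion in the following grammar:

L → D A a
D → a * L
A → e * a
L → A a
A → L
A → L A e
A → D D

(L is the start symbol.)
No direct left recursion

Direct left recursion occurs when N → N α for some non-terminal N (the right-hand side begins with the left-hand side itself).

L → D A a: starts with D
D → a * L: starts with a
A → e * a: starts with e
L → A a: starts with A
A → L: starts with L
A → L A e: starts with L
A → D D: starts with D

No direct left recursion found.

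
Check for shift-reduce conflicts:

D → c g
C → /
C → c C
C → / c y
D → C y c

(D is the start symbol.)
Augment with D' → D and build the canonical LR(0) collection (I0 = CLOSURE({[D' → . D]}), then GOTO on every symbol after a dot until no new states appear). It has 12 states:
  I0: { [C → . / c y], [C → . /], [C → . c C], [D → . C y c], [D → . c g], [D' → . D] }  — shift
  I1: { [C → / . c y], [C → / .] }  — shift, reduce
  I2: { [D → C . y c] }  — shift
  I3: { [D' → D .] }  — accept
  I4: { [C → . / c y], [C → . /], [C → . c C], [C → c . C], [D → c . g] }  — shift
  I5: { [C → c C .] }  — reduce
  I6: { [C → . / c y], [C → . /], [C → . c C], [C → c . C] }  — shift
  I7: { [D → c g .] }  — reduce
  I8: { [D → C y . c] }  — shift
  I9: { [D → C y c .] }  — reduce
  I10: { [C → / c . y] }  — shift
  I11: { [C → / c y .] }  — reduce

I1 contains reduce item [C → / .] and shift item [C → / . c y] — shift-reduce conflict.

Answer: Yes — I1: [C → / .] vs [C → / . c y]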